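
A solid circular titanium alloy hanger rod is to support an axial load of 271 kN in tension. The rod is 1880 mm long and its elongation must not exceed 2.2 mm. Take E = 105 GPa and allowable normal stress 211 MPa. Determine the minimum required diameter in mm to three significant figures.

53.0 mm

Required area A ≥ P/σ_allow = 271000/211 = 1284 mm².
For a solid circular section, d ≥ √(4A/π) = 40.44 mm.
Elongation limit: A ≥ PL/(Eδ_allow) = 271000·1880/(105000·2.2) = 2206 mm² ⇒ d ≥ 52.99 mm.
The elongation limit governs.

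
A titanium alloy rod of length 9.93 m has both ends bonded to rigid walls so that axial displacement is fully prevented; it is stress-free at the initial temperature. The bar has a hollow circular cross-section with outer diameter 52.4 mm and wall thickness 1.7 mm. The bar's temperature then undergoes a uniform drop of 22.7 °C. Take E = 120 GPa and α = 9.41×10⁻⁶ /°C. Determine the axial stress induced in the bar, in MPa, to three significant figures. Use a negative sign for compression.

Free thermal expansion αLΔT = 9.41e-6 · 9930 · -22.7 = -2.121 mm.
The walls impose strain ε = −(-2.121)/9930 = 2.1361e-04; σ = Eε = 120000 · 2.1361e-04 = 25.63 MPa.

25.6 MPa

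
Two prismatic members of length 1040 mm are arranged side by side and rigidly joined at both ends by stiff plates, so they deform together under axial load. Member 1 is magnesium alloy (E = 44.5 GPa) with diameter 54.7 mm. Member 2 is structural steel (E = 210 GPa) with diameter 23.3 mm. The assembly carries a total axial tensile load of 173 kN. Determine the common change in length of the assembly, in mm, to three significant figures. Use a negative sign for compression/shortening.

A_1 = 2350 mm².
A_2 = 426.4 mm².
Equal strain + equilibrium ⇒ each member carries load in proportion to AE: A₁E₁ = 104600000 N, A₂E₂ = 89540000 N, ΣAE = 194100000 N.
δ = PL/ΣAE = 173000·1040/194100000 = 0.9269 mm.

0.927 mm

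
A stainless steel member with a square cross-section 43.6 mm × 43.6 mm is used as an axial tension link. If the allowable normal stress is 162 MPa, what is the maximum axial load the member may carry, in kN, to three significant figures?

308 kN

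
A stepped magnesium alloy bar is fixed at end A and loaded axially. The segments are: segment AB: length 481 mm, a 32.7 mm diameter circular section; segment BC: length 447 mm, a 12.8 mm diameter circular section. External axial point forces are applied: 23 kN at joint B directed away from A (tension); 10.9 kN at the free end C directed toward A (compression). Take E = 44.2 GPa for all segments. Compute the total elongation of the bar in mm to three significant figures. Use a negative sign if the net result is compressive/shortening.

-0.700 mm

Internal axial forces (sectioning from the free end, tension +): N_BC = -10.9 kN, N_AB = 12.1 kN.
A_AB = 839.8 mm².
A_BC = 128.7 mm².
δ_AB = 12100·481/(839.8·44200) = 0.1568 mm
δ_BC = -10900·447/(128.7·44200) = -0.8566 mm
δ = Σδ_i = -0.6999 mm.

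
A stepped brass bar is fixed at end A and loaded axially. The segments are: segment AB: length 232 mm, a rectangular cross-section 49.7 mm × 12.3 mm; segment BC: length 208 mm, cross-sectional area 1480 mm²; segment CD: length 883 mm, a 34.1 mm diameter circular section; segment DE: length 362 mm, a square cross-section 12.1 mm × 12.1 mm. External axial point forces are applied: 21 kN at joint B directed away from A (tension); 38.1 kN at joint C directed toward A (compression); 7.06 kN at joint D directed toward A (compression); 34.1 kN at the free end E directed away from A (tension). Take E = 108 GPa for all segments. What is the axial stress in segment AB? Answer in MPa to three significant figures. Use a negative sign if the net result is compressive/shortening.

16.3 MPa

Internal axial forces (sectioning from the free end, tension +): N_DE = 34.1 kN, N_CD = 27.04 kN, N_BC = -11.06 kN, N_AB = 9.94 kN.
A_AB = 611.3 mm².
σ_AB = N_AB/A_AB = 9940/611.3 = 16.26 MPa.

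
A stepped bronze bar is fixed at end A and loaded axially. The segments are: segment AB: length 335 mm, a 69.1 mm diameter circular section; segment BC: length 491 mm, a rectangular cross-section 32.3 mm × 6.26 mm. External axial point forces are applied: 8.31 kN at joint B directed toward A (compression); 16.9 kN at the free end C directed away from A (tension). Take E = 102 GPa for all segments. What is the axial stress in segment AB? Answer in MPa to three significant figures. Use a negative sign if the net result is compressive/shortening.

2.29 MPa

Internal axial forces (sectioning from the free end, tension +): N_BC = 16.9 kN, N_AB = 8.59 kN.
A_AB = 3750 mm².
σ_AB = N_AB/A_AB = 8590/3750 = 2.291 MPa.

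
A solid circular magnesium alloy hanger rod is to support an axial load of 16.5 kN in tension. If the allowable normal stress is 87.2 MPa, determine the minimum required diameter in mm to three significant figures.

15.5 mm

Required area A ≥ P/σ_allow = 16500/87.2 = 189.2 mm².
For a solid circular section, d ≥ √(4A/π) = 15.52 mm.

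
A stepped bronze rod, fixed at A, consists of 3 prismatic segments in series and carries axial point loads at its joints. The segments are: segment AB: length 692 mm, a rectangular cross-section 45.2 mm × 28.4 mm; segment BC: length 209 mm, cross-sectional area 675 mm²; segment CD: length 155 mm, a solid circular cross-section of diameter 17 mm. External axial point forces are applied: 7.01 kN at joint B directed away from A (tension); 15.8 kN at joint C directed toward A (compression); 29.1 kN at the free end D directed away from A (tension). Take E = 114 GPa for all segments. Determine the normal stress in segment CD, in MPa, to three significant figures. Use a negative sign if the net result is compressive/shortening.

128 MPa

Internal axial forces (sectioning from the free end, tension +): N_CD = 29.1 kN, N_BC = 13.3 kN, N_AB = 20.31 kN.
A_CD = 227 mm².
σ_CD = N_CD/A_CD = 29100/227 = 128.2 MPa.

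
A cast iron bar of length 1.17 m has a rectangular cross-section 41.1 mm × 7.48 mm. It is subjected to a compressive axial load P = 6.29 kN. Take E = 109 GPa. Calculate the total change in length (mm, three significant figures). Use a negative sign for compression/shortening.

A = 307.4 mm².
δ_mech = NL/(AE) = -6290·1170/(307.4·109000) = -0.2196 mm.

-0.220 mm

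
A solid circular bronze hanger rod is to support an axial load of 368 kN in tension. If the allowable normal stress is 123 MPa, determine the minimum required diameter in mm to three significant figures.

61.7 mm

Required area A ≥ P/σ_allow = 368000/123 = 2992 mm².
For a solid circular section, d ≥ √(4A/π) = 61.72 mm.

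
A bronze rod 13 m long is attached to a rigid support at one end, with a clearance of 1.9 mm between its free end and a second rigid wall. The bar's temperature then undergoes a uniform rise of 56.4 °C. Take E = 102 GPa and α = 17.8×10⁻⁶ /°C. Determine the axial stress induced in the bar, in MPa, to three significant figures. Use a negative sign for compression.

-87.5 MPa

Free thermal expansion αLΔT = 17.8e-6 · 13000 · 56.4 = 13.05 mm.
The walls engage after the gap closes; constrained expansion = 13.05 − 1.9 = 11.15 mm.
The walls impose strain ε = −(11.15)/13000 = -8.5777e-04; σ = Eε = 102000 · -8.5777e-04 = -87.49 MPa.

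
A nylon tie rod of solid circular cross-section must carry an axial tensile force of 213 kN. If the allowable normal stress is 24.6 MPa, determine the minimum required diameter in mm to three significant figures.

105 mm

Required area A ≥ P/σ_allow = 213000/24.6 = 8659 mm².
For a solid circular section, d ≥ √(4A/π) = 105 mm.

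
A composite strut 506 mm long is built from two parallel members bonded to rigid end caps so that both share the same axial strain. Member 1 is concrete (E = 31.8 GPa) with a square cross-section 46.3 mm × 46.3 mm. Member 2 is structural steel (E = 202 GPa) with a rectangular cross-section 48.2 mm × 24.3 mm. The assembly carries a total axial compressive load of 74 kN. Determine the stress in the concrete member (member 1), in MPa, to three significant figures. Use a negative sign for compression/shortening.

-7.72 MPa

A_1 = 2144 mm².
A_2 = 1171 mm².
Equal strain + equilibrium ⇒ each member carries load in proportion to AE: A₁E₁ = 68170000 N, A₂E₂ = 236600000 N, ΣAE = 304800000 N.
σ₁ = P·E₁/ΣAE = -74000·31800/304800000 = -7.721 MPa.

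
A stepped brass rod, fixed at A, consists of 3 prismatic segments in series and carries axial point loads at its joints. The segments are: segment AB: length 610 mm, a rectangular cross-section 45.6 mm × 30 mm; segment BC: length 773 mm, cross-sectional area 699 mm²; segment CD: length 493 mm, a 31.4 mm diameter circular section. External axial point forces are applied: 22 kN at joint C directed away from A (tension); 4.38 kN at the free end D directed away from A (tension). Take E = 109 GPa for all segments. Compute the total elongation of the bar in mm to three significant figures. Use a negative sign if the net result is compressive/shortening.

Internal axial forces (sectioning from the free end, tension +): N_CD = 4.38 kN, N_BC = 26.38 kN, N_AB = 26.38 kN.
A_AB = 1368 mm².
A_CD = 774.4 mm².
δ_AB = 26380·610/(1368·109000) = 0.1079 mm
δ_BC = 26380·773/(699·109000) = 0.2676 mm
δ_CD = 4380·493/(774.4·109000) = 0.02558 mm
δ = Σδ_i = 0.4011 mm.

0.401 mm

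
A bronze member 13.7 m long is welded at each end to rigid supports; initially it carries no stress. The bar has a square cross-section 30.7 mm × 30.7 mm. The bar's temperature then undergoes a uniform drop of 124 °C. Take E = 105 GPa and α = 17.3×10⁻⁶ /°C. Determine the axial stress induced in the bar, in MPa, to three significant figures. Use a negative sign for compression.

225 MPa

Free thermal expansion αLΔT = 17.3e-6 · 13700 · -124 = -29.39 mm.
The walls impose strain ε = −(-29.39)/13700 = 2.1452e-03; σ = Eε = 105000 · 2.1452e-03 = 225.2 MPa.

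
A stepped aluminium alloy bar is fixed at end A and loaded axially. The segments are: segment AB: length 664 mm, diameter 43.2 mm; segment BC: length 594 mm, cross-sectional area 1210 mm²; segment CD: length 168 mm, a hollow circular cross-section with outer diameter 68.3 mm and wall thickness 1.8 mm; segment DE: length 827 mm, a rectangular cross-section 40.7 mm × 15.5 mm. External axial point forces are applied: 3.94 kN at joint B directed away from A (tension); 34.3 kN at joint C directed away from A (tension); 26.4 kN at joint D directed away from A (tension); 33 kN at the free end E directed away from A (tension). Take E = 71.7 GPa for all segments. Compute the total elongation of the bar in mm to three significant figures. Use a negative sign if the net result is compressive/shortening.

2.23 mm

Internal axial forces (sectioning from the free end, tension +): N_DE = 33 kN, N_CD = 59.4 kN, N_BC = 93.7 kN, N_AB = 97.64 kN.
A_AB = 1466 mm².
A_CD = 376 mm².
A_DE = 630.9 mm².
δ_AB = 97640·664/(1466·71700) = 0.6169 mm
δ_BC = 93700·594/(1210·71700) = 0.6415 mm
δ_CD = 59400·168/(376·71700) = 0.3701 mm
δ_DE = 33000·827/(630.9·71700) = 0.6034 mm
δ = Σδ_i = 2.232 mm.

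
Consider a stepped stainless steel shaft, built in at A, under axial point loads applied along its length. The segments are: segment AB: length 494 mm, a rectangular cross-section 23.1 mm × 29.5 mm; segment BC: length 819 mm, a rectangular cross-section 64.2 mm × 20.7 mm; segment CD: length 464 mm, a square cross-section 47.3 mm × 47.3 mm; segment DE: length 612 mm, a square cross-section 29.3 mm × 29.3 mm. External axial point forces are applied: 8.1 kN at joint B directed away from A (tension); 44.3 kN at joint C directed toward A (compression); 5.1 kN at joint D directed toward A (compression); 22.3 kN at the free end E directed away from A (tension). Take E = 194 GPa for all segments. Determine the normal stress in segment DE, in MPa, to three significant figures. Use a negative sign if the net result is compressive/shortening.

Internal axial forces (sectioning from the free end, tension +): N_DE = 22.3 kN, N_CD = 17.2 kN, N_BC = -27.1 kN, N_AB = -19 kN.
A_DE = 858.5 mm².
σ_DE = N_DE/A_DE = 22300/858.5 = 25.98 MPa.

26.0 MPa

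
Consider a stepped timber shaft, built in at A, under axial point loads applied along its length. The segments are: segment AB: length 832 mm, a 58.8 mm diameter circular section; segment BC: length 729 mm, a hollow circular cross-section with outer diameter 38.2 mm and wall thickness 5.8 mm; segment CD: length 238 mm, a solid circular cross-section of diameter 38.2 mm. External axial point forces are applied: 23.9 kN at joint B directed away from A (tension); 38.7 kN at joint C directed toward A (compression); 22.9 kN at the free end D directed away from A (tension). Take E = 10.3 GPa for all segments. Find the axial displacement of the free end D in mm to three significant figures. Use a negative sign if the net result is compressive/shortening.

Internal axial forces (sectioning from the free end, tension +): N_CD = 22.9 kN, N_BC = -15.8 kN, N_AB = 8.1 kN.
A_AB = 2715 mm².
A_BC = 590.4 mm².
A_CD = 1146 mm².
δ_AB = 8100·832/(2715·10300) = 0.2409 mm
δ_BC = -15800·729/(590.4·10300) = -1.894 mm
δ_CD = 22900·238/(1146·10300) = 0.4617 mm
δ = Σδ_i = -1.192 mm.

-1.19 mm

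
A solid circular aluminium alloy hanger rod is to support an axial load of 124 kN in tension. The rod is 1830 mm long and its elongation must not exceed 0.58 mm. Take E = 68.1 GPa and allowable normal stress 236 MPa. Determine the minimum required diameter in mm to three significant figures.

85.5 mm

Required area A ≥ P/σ_allow = 124000/236 = 525.4 mm².
For a solid circular section, d ≥ √(4A/π) = 25.86 mm.
Elongation limit: A ≥ PL/(Eδ_allow) = 124000·1830/(68100·0.58) = 5745 mm² ⇒ d ≥ 85.53 mm.
The elongation limit governs.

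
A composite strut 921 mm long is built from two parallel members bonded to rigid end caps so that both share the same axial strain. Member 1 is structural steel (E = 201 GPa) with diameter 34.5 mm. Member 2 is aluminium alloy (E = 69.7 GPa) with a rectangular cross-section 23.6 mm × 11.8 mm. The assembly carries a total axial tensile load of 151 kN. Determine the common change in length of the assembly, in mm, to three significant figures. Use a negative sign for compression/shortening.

0.671 mm

A_1 = 934.8 mm².
A_2 = 278.5 mm².
Equal strain + equilibrium ⇒ each member carries load in proportion to AE: A₁E₁ = 187900000 N, A₂E₂ = 19410000 N, ΣAE = 207300000 N.
δ = PL/ΣAE = 151000·921/207300000 = 0.6708 mm.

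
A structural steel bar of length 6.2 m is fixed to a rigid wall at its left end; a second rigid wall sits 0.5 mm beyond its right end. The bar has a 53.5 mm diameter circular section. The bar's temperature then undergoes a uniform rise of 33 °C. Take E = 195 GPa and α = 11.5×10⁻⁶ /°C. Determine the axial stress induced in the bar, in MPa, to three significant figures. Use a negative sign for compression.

-58.3 MPa

Free thermal expansion αLΔT = 11.5e-6 · 6200 · 33 = 2.353 mm.
The walls engage after the gap closes; constrained expansion = 2.353 − 0.5 = 1.853 mm.
The walls impose strain ε = −(1.853)/6200 = -2.9885e-04; σ = Eε = 195000 · -2.9885e-04 = -58.28 MPa.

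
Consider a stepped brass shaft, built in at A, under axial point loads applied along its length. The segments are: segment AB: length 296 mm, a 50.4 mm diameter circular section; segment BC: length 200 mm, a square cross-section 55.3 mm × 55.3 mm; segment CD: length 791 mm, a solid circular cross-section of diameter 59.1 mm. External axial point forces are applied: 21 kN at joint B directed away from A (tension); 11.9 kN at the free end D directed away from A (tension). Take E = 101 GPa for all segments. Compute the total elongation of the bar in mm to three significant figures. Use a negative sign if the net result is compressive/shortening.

0.0900 mm

Internal axial forces (sectioning from the free end, tension +): N_CD = 11.9 kN, N_BC = 11.9 kN, N_AB = 32.9 kN.
A_AB = 1995 mm².
A_BC = 3058 mm².
A_CD = 2743 mm².
δ_AB = 32900·296/(1995·101000) = 0.04833 mm
δ_BC = 11900·200/(3058·101000) = 0.007706 mm
δ_CD = 11900·791/(2743·101000) = 0.03397 mm
δ = Σδ_i = 0.09001 mm.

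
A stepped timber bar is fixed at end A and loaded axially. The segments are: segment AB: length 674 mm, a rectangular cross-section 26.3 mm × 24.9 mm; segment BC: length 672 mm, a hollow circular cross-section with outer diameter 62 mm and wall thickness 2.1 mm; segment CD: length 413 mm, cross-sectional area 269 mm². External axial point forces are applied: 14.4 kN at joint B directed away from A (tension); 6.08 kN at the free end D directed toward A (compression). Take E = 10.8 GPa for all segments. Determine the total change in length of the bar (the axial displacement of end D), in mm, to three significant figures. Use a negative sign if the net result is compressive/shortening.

-1.03 mm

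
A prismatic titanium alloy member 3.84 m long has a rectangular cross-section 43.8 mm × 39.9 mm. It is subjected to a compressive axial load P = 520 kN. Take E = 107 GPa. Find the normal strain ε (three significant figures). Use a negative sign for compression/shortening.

A = 1748 mm².
σ = N/A = -297.5 MPa; ε = σ/E = -297.5/107000 = -2.781e-03.

-0.00278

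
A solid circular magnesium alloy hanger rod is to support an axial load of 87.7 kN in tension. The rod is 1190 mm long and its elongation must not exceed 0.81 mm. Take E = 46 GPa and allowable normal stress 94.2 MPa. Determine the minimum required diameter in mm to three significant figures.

59.7 mm

Required area A ≥ P/σ_allow = 87700/94.2 = 931 mm².
For a solid circular section, d ≥ √(4A/π) = 34.43 mm.
Elongation limit: A ≥ PL/(Eδ_allow) = 87700·1190/(46000·0.81) = 2801 mm² ⇒ d ≥ 59.72 mm.
The elongation limit governs.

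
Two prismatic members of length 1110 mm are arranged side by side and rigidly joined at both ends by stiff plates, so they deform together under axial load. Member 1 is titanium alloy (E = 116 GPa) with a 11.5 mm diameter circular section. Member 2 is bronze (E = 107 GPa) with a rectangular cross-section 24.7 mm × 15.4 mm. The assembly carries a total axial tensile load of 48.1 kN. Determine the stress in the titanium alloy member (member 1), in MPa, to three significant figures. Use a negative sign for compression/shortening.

106 MPa

A_1 = 103.9 mm².
A_2 = 380.4 mm².
Equal strain + equilibrium ⇒ each member carries load in proportion to AE: A₁E₁ = 12050000 N, A₂E₂ = 40700000 N, ΣAE = 52750000 N.
σ₁ = P·E₁/ΣAE = 48100·116000/52750000 = 105.8 MPa.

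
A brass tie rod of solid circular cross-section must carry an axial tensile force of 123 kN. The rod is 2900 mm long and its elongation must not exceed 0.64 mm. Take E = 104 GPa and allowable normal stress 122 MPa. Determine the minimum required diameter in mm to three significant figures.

82.6 mm

Required area A ≥ P/σ_allow = 123000/122 = 1008 mm².
For a solid circular section, d ≥ √(4A/π) = 35.83 mm.
Elongation limit: A ≥ PL/(Eδ_allow) = 123000·2900/(104000·0.64) = 5359 mm² ⇒ d ≥ 82.6 mm.
The elongation limit governs.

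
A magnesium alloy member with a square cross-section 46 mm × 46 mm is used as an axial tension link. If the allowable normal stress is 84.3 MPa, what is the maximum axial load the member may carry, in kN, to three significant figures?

A = 2116 mm².
P_max = σ_allow · A = 84.3 · 2116 = 178400 N = 178.4 kN.

178 kN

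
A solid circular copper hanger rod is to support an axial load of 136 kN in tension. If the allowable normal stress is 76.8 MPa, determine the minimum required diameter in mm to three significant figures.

47.5 mm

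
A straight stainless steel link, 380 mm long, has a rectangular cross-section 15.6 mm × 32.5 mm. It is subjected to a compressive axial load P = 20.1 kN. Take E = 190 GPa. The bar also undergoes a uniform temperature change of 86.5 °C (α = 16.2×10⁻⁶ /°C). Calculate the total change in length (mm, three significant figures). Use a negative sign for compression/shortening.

0.453 mm

A = 507 mm².
δ_mech = NL/(AE) = -20100·380/(507·190000) = -0.07929 mm.
δ_thermal = αLΔT = 16.2e-6·380·86.5 = 0.5325 mm.
δ = δ_mech + δ_thermal = 0.4532 mm.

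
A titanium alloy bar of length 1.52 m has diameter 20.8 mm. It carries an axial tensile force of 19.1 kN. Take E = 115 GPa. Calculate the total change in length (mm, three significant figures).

A = 339.8 mm².
δ_mech = NL/(AE) = 19100·1520/(339.8·115000) = 0.743 mm.

0.743 mm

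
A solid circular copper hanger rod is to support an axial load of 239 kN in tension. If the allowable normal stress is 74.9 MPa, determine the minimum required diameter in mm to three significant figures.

63.7 mm

Required area A ≥ P/σ_allow = 239000/74.9 = 3191 mm².
For a solid circular section, d ≥ √(4A/π) = 63.74 mm.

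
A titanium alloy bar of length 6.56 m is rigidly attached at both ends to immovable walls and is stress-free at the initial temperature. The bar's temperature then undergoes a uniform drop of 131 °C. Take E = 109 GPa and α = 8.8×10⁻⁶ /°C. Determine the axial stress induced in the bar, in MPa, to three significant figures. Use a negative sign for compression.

Free thermal expansion αLΔT = 8.8e-6 · 6560 · -131 = -7.562 mm.
The walls impose strain ε = −(-7.562)/6560 = 1.1528e-03; σ = Eε = 109000 · 1.1528e-03 = 125.7 MPa.

126 MPa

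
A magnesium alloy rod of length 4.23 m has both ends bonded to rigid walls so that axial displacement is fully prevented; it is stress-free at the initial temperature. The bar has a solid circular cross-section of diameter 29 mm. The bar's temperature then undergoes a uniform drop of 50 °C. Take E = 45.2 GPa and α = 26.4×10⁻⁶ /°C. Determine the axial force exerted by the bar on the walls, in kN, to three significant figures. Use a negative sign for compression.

Free thermal expansion αLΔT = 26.4e-6 · 4230 · -50 = -5.584 mm.
The walls impose strain ε = −(-5.584)/4230 = 1.3200e-03; σ = Eε = 45200 · 1.3200e-03 = 59.66 MPa.
Wall reaction R = σ·A = 59.66·660.5 = 39410 N = 39.41 kN.

39.4 kN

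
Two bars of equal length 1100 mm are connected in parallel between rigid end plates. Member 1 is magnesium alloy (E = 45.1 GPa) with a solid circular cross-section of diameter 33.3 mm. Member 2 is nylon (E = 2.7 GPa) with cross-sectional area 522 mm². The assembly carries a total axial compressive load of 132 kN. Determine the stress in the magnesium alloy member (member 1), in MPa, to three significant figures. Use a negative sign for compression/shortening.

-146 MPa

A_1 = 870.9 mm².
Equal strain + equilibrium ⇒ each member carries load in proportion to AE: A₁E₁ = 39280000 N, A₂E₂ = 1409000 N, ΣAE = 40690000 N.
σ₁ = P·E₁/ΣAE = -132000·45100/40690000 = -146.3 MPa.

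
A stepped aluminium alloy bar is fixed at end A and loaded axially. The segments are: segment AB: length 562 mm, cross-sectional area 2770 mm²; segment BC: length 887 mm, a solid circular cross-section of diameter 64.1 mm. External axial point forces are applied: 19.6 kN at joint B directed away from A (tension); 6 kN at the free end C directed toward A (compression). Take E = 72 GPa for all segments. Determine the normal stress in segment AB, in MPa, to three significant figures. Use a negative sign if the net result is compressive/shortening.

Internal axial forces (sectioning from the free end, tension +): N_BC = -6 kN, N_AB = 13.6 kN.
σ_AB = N_AB/A_AB = 13600/2770 = 4.91 MPa.

4.91 MPa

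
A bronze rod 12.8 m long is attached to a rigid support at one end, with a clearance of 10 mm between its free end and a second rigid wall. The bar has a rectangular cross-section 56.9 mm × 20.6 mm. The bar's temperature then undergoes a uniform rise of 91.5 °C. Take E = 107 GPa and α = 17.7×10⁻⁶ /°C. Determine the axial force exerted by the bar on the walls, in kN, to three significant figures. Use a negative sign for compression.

-105 kN

Free thermal expansion αLΔT = 17.7e-6 · 12800 · 91.5 = 20.73 mm.
The walls engage after the gap closes; constrained expansion = 20.73 − 10 = 10.73 mm.
The walls impose strain ε = −(10.73)/12800 = -8.3830e-04; σ = Eε = 107000 · -8.3830e-04 = -89.7 MPa.
Wall reaction R = σ·A = -89.7·1172 = -105100 N = -105.1 kN.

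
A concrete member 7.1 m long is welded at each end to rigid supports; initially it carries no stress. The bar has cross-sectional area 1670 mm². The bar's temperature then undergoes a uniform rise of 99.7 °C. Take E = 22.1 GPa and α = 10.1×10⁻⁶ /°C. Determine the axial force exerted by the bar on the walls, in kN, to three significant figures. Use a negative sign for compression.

Free thermal expansion αLΔT = 10.1e-6 · 7100 · 99.7 = 7.149 mm.
The walls impose strain ε = −(7.149)/7100 = -1.0070e-03; σ = Eε = 22100 · -1.0070e-03 = -22.25 MPa.
Wall reaction R = σ·A = -22.25·1670 = -37160 N = -37.16 kN.

-37.2 kN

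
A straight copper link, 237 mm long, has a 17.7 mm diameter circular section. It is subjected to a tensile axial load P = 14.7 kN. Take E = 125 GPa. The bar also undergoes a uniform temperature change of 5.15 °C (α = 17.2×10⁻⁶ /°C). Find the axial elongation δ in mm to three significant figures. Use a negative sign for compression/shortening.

0.134 mm

A = 246.1 mm².
δ_mech = NL/(AE) = 14700·237/(246.1·125000) = 0.1133 mm.
δ_thermal = αLΔT = 17.2e-6·237·5.15 = 0.02099 mm.
δ = δ_mech + δ_thermal = 0.1343 mm.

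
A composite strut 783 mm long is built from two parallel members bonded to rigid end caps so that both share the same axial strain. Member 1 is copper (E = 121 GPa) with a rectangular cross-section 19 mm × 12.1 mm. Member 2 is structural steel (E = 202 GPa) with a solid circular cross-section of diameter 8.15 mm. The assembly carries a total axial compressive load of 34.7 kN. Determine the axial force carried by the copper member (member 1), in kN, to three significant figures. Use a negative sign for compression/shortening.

-25.2 kN

A_1 = 229.9 mm².
A_2 = 52.17 mm².
Equal strain + equilibrium ⇒ each member carries load in proportion to AE: A₁E₁ = 27820000 N, A₂E₂ = 10540000 N, ΣAE = 38360000 N.
F₁ = P·A₁E₁/ΣAE = -34700·27820000/38360000 = -25170 N.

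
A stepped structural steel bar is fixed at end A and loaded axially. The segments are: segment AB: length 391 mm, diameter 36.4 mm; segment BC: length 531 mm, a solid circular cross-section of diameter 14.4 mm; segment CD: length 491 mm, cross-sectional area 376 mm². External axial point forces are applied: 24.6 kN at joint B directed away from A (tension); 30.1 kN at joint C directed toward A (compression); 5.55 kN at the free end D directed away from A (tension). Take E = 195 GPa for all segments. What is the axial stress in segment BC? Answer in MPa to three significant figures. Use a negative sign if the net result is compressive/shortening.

-151 MPa

Internal axial forces (sectioning from the free end, tension +): N_CD = 5.55 kN, N_BC = -24.55 kN, N_AB = 0.05 kN.
A_BC = 162.9 mm².
σ_BC = N_BC/A_BC = -24550/162.9 = -150.7 MPa.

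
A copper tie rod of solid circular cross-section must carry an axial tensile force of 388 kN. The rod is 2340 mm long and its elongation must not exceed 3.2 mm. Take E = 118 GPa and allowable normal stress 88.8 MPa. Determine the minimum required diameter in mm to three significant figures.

Required area A ≥ P/σ_allow = 388000/88.8 = 4369 mm².
For a solid circular section, d ≥ √(4A/π) = 74.59 mm.
Elongation limit: A ≥ PL/(Eδ_allow) = 388000·2340/(118000·3.2) = 2404 mm² ⇒ d ≥ 55.33 mm.
The stress limit governs.

74.6 mm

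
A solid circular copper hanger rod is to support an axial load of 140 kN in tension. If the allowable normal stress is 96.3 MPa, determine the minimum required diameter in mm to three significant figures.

Required area A ≥ P/σ_allow = 140000/96.3 = 1454 mm².
For a solid circular section, d ≥ √(4A/π) = 43.02 mm.

43.0 mm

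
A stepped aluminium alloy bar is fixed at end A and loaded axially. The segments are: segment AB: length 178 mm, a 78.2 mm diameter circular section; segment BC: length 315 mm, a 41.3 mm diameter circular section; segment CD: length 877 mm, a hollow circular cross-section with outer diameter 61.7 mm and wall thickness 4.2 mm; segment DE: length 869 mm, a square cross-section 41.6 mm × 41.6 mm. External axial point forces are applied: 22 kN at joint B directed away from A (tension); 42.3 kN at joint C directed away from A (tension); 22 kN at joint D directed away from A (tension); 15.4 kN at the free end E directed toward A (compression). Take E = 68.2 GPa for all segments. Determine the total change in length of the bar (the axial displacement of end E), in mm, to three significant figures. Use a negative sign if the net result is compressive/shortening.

0.206 mm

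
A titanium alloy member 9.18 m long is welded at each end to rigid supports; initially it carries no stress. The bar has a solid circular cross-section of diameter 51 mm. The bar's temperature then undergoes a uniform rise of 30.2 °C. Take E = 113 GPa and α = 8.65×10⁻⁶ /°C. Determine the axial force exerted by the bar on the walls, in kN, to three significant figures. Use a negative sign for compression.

Free thermal expansion αLΔT = 8.65e-6 · 9180 · 30.2 = 2.398 mm.
The walls impose strain ε = −(2.398)/9180 = -2.6123e-04; σ = Eε = 113000 · -2.6123e-04 = -29.52 MPa.
Wall reaction R = σ·A = -29.52·2043 = -60300 N = -60.3 kN.

-60.3 kN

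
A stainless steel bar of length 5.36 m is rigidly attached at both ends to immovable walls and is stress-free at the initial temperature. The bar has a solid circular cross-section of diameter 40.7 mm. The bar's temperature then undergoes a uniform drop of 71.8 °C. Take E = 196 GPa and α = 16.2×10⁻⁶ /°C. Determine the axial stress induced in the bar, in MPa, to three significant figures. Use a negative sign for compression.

Free thermal expansion αLΔT = 16.2e-6 · 5360 · -71.8 = -6.235 mm.
The walls impose strain ε = −(-6.235)/5360 = 1.1632e-03; σ = Eε = 196000 · 1.1632e-03 = 228 MPa.

228 MPa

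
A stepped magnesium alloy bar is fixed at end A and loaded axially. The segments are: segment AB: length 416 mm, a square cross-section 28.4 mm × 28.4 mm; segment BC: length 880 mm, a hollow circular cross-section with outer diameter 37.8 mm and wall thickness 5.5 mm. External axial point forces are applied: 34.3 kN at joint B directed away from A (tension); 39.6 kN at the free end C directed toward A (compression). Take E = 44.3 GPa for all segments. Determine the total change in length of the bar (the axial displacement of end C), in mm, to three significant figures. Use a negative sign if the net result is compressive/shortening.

-1.47 mm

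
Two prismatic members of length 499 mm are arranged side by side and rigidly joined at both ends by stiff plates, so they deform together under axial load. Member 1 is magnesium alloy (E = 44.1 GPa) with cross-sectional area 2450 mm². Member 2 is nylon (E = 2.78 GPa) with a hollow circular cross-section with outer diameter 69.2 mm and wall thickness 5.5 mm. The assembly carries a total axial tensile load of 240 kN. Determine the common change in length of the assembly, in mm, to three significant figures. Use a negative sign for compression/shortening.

A_2 = 1101 mm².
Equal strain + equilibrium ⇒ each member carries load in proportion to AE: A₁E₁ = 108000000 N, A₂E₂ = 3060000 N, ΣAE = 111100000 N.
δ = PL/ΣAE = 240000·499/111100000 = 1.078 mm.

1.08 mm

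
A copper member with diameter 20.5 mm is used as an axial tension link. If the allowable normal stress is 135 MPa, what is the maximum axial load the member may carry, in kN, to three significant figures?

44.6 kN

A = 330.1 mm².
P_max = σ_allow · A = 135 · 330.1 = 44560 N = 44.56 kN.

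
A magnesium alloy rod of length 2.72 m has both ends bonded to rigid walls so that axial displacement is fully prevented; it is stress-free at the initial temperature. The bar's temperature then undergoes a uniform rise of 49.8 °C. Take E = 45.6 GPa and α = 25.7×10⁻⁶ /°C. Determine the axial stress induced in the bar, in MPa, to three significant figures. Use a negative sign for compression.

-58.4 MPa

Free thermal expansion αLΔT = 25.7e-6 · 2720 · 49.8 = 3.481 mm.
The walls impose strain ε = −(3.481)/2720 = -1.2799e-03; σ = Eε = 45600 · -1.2799e-03 = -58.36 MPa.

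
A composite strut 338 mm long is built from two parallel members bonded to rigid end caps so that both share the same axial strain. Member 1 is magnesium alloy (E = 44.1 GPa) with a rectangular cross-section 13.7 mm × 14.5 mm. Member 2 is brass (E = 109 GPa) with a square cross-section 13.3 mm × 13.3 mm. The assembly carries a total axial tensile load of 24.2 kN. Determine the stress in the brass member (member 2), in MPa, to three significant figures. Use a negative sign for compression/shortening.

A_1 = 198.6 mm².
A_2 = 176.9 mm².
Equal strain + equilibrium ⇒ each member carries load in proportion to AE: A₁E₁ = 8760000 N, A₂E₂ = 19280000 N, ΣAE = 28040000 N.
σ₂ = P·E₂/ΣAE = 24200·109000/28040000 = 94.07 MPa.

94.1 MPa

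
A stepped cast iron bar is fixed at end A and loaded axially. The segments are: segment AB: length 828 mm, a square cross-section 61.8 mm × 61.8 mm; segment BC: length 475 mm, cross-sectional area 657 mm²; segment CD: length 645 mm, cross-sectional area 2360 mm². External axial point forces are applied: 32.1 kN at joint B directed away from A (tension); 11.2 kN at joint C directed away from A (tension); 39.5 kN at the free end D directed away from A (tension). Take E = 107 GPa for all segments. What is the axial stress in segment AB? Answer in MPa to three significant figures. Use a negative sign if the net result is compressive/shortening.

21.7 MPa

Internal axial forces (sectioning from the free end, tension +): N_CD = 39.5 kN, N_BC = 50.7 kN, N_AB = 82.8 kN.
A_AB = 3819 mm².
σ_AB = N_AB/A_AB = 82800/3819 = 21.68 MPa.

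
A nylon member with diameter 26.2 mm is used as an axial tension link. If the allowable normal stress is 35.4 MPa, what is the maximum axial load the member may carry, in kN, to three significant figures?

19.1 kN

A = 539.1 mm².
P_max = σ_allow · A = 35.4 · 539.1 = 19090 N = 19.09 kN.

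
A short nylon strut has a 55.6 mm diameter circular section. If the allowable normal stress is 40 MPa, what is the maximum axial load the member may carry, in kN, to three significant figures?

A = 2428 mm².
P_max = σ_allow · A = 40 · 2428 = 97120 N = 97.12 kN.

97.1 kN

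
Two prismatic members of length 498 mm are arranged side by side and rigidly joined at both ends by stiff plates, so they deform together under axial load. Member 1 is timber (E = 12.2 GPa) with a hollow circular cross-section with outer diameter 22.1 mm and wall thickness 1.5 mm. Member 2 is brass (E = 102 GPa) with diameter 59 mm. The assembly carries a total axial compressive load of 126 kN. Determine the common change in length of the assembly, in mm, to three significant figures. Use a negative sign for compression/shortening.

A_1 = 97.08 mm².
A_2 = 2734 mm².
Equal strain + equilibrium ⇒ each member carries load in proportion to AE: A₁E₁ = 1184000 N, A₂E₂ = 278900000 N, ΣAE = 280000000 N.
δ = PL/ΣAE = -126000·498/280000000 = -0.2241 mm.

-0.224 mm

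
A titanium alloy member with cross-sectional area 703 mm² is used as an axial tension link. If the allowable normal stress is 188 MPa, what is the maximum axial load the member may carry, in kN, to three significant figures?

132 kN

P_max = σ_allow · A = 188 · 703 = 132200 N = 132.2 kN.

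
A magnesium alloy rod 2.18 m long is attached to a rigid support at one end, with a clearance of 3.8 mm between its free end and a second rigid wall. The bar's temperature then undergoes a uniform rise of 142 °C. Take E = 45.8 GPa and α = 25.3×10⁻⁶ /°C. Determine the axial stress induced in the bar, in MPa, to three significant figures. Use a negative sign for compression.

-84.7 MPa

Free thermal expansion αLΔT = 25.3e-6 · 2180 · 142 = 7.832 mm.
The walls engage after the gap closes; constrained expansion = 7.832 − 3.8 = 4.032 mm.
The walls impose strain ε = −(4.032)/2180 = -1.8495e-03; σ = Eε = 45800 · -1.8495e-03 = -84.71 MPa.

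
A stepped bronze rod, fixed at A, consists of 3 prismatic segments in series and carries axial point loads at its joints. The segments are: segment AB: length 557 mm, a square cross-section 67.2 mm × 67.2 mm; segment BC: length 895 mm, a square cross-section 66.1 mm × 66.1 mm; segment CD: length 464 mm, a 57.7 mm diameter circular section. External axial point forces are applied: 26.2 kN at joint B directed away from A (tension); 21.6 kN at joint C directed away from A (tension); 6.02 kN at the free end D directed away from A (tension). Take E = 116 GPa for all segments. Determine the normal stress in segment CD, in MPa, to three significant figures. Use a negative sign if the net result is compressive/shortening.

Internal axial forces (sectioning from the free end, tension +): N_CD = 6.02 kN, N_BC = 27.62 kN, N_AB = 53.82 kN.
A_CD = 2615 mm².
σ_CD = N_CD/A_CD = 6020/2615 = 2.302 MPa.

2.30 MPa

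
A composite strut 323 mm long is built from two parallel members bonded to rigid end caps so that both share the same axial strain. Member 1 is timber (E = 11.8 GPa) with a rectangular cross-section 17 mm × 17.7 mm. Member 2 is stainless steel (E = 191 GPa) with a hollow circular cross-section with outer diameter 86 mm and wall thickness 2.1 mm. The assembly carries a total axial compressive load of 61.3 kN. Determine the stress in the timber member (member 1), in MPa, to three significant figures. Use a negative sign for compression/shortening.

A_1 = 300.9 mm².
A_2 = 553.5 mm².
Equal strain + equilibrium ⇒ each member carries load in proportion to AE: A₁E₁ = 3551000 N, A₂E₂ = 105700000 N, ΣAE = 109300000 N.
σ₁ = P·E₁/ΣAE = -61300·11800/109300000 = -6.62 MPa.

-6.62 MPa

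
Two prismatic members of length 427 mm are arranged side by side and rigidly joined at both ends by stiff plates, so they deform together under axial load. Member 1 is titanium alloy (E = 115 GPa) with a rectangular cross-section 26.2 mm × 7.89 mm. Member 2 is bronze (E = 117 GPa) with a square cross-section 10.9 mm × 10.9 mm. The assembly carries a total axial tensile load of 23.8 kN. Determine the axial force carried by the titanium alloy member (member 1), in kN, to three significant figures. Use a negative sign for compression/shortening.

A_1 = 206.7 mm².
A_2 = 118.8 mm².
Equal strain + equilibrium ⇒ each member carries load in proportion to AE: A₁E₁ = 23770000 N, A₂E₂ = 13900000 N, ΣAE = 37670000 N.
F₁ = P·A₁E₁/ΣAE = 23800·23770000/37670000 = 15020 N.

15.0 kN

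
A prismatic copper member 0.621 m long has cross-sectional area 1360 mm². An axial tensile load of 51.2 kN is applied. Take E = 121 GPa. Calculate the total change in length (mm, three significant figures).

δ_mech = NL/(AE) = 51200·621/(1360·121000) = 0.1932 mm.

0.193 mm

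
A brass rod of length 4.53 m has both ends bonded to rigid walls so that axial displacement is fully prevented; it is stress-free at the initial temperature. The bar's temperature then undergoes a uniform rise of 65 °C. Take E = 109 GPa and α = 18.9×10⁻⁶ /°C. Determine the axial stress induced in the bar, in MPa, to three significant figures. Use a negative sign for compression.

Free thermal expansion αLΔT = 18.9e-6 · 4530 · 65 = 5.565 mm.
The walls impose strain ε = −(5.565)/4530 = -1.2285e-03; σ = Eε = 109000 · -1.2285e-03 = -133.9 MPa.

-134 MPa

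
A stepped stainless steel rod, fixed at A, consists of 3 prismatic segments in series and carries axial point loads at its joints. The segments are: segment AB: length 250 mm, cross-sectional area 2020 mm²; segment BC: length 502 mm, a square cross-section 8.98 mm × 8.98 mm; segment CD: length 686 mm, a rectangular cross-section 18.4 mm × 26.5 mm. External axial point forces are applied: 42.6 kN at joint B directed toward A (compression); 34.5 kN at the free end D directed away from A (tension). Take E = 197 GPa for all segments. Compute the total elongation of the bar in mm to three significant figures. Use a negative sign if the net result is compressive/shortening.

Internal axial forces (sectioning from the free end, tension +): N_CD = 34.5 kN, N_BC = 34.5 kN, N_AB = -8.1 kN.
A_BC = 80.64 mm².
A_CD = 487.6 mm².
δ_AB = -8100·250/(2020·197000) = -0.005089 mm
δ_BC = 34500·502/(80.64·197000) = 1.09 mm
δ_CD = 34500·686/(487.6·197000) = 0.2464 mm
δ = Σδ_i = 1.331 mm.

1.33 mm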